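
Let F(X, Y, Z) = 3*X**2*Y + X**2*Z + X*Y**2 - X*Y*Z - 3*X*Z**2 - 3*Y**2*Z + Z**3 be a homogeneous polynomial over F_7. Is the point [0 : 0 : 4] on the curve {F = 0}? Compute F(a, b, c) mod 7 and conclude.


F(0,0,4) ≡ 1 (mod 7); P is NOT on the curve.

Evaluate F(0, 0, 4) term-by-term (mod 7).
  3*X**2*Y ↦ 3·0·0·1 = 0
  X**2*Z ↦ 1·0·1·4 = 0
  X*Y**2 ↦ 1·0·0·1 = 0
  -X*Y*Z ↦ -1·0·0·4 = 0
  -3*X*Z**2 ↦ -3·0·1·16 = 0
  -3*Y**2*Z ↦ -3·1·0·4 = 0
  Z**3 ↦ 1·1·1·64 = 64
Sum: F(0, 0, 4) = (0) + (0) + (0) + (0) + (0) + (0) + (64) = 64.
Reducing mod 7: 64 ≡ 1 (mod 7).
Since F(a, b, c) ≡ 1 ≠ 0 (mod 7), P does NOT lie on the curve.


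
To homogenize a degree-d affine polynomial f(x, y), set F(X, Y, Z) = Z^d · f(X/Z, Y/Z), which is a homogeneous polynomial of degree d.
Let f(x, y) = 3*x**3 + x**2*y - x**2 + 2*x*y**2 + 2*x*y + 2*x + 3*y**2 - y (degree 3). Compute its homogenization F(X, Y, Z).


F(X, Y, Z) = 3*X**3 + X**2*Y - X**2*Z + 2*X*Y**2 + 2*X*Y*Z + 2*X*Z**2 + 3*Y**2*Z - Y*Z**2

deg(f) = 3.
Substitute x = X/Z, y = Y/Z into f, then multiply by Z^3.
  monomial 3·x^3·y^0 ↦ 3·X^3·Y^0·Z^0.
  monomial 1·x^2·y^1 ↦ 1·X^2·Y^1·Z^0.
  monomial -1·x^2·y^0 ↦ -1·X^2·Y^0·Z^1.
  monomial 2·x^1·y^2 ↦ 2·X^1·Y^2·Z^0.
  monomial 2·x^1·y^1 ↦ 2·X^1·Y^1·Z^1.
  monomial 2·x^1·y^0 ↦ 2·X^1·Y^0·Z^2.
  monomial 3·x^0·y^2 ↦ 3·X^0·Y^2·Z^1.
  monomial -1·x^0·y^1 ↦ -1·X^0·Y^1·Z^2.
Collecting: F(X, Y, Z) = 3*X**3 + X**2*Y - X**2*Z + 2*X*Y**2 + 2*X*Y*Z + 2*X*Z**2 + 3*Y**2*Z - Y*Z**2.


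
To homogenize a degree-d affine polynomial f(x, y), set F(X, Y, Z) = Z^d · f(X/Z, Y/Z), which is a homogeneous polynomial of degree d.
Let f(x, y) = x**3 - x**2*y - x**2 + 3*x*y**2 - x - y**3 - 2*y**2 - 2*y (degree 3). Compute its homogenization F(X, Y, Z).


F(X, Y, Z) = X**3 - X**2*Y - X**2*Z + 3*X*Y**2 - X*Z**2 - Y**3 - 2*Y**2*Z - 2*Y*Z**2

deg(f) = 3.
Substitute x = X/Z, y = Y/Z into f, then multiply by Z^3.
  monomial 1·x^3·y^0 ↦ 1·X^3·Y^0·Z^0.
  monomial -1·x^2·y^1 ↦ -1·X^2·Y^1·Z^0.
  monomial -1·x^2·y^0 ↦ -1·X^2·Y^0·Z^1.
  monomial 3·x^1·y^2 ↦ 3·X^1·Y^2·Z^0.
  monomial -1·x^1·y^0 ↦ -1·X^1·Y^0·Z^2.
  monomial -1·x^0·y^3 ↦ -1·X^0·Y^3·Z^0.
  monomial -2·x^0·y^2 ↦ -2·X^0·Y^2·Z^1.
  monomial -2·x^0·y^1 ↦ -2·X^0·Y^1·Z^2.
Collecting: F(X, Y, Z) = X**3 - X**2*Y - X**2*Z + 3*X*Y**2 - X*Z**2 - Y**3 - 2*Y**2*Z - 2*Y*Z**2.


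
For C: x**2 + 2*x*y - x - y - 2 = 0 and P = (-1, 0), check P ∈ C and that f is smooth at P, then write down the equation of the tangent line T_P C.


Tangent line at P: -3*x - 3*y - 3 = 0.

Step 1: f(-1, 0) = 0, so P lies on C.
Step 2: partial derivatives
  f_x(x, y) = 2*x + 2*y - 1, f_y(x, y) = 2*x - 1.
  f_x(P) = -3, f_y(P) = -3 (gradient nonzero, so P is smooth).
Step 3: tangent line at P: -3·(x − -1) + -3·(y − 0) = 0.
Expanding: -3*x - 3*y - 3 = 0.


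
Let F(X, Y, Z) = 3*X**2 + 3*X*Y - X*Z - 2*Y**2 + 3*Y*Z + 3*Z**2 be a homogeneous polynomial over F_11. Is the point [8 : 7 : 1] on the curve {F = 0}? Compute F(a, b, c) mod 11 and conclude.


F(8,7,1) ≡ 3 (mod 11); P is NOT on the curve.

Evaluate F(8, 7, 1) term-by-term (mod 11).
  3*X**2 ↦ 3·64·1·1 = 192
  3*X*Y ↦ 3·8·7·1 = 168
  -X*Z ↦ -1·8·1·1 = -8
  -2*Y**2 ↦ -2·1·49·1 = -98
  3*Y*Z ↦ 3·1·7·1 = 21
  3*Z**2 ↦ 3·1·1·1 = 3
Sum: F(8, 7, 1) = (192) + (168) + (-8) + (-98) + (21) + (3) = 278.
Reducing mod 11: 278 ≡ 3 (mod 11).
Since F(a, b, c) ≡ 3 ≠ 0 (mod 11), P does NOT lie on the curve.


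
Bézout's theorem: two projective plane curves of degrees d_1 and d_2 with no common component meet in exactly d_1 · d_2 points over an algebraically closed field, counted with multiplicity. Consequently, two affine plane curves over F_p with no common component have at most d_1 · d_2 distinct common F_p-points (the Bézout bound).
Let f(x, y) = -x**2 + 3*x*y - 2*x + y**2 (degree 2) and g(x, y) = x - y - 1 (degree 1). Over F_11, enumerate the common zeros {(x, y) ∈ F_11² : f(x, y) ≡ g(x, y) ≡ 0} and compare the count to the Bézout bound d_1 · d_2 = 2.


Common zeros: {(7, 6), (10, 9)}; count = 2; Bézout bound = 2.

deg(f) = 2, deg(g) = 1, so Bézout bound = 2.
Scan x ∈ F_11. For each x, list the y ∈ F_11 with f(x, y) ≡ 0 and those with g(x, y) ≡ 0 (mod 11); the common zeros in that column are the intersection.
  x = 0: f ≡ 0 at y ∈ {0}; g ≡ 0 at y ∈ {10}; common: ∅.
  x = 1: f ≡ 0 at y ∈ ∅; g ≡ 0 at y ∈ {0}; common: ∅.
  x = 2: f ≡ 0 at y ∈ ∅; g ≡ 0 at y ∈ {1}; common: ∅.
  x = 3: f ≡ 0 at y ∈ {5, 8}; g ≡ 0 at y ∈ {2}; common: ∅.
  x = 4: f ≡ 0 at y ∈ {1, 9}; g ≡ 0 at y ∈ {3}; common: ∅.
  x = 5: f ≡ 0 at y ∈ ∅; g ≡ 0 at y ∈ {4}; common: ∅.
  x = 6: f ≡ 0 at y ∈ ∅; g ≡ 0 at y ∈ {5}; common: ∅.
  x = 7: f ≡ 0 at y ∈ {6}; g ≡ 0 at y ∈ {6}; common: {6}.
  x = 8: f ≡ 0 at y ∈ {1, 8}; g ≡ 0 at y ∈ {7}; common: ∅.
  x = 9: f ≡ 0 at y ∈ {0, 6}; g ≡ 0 at y ∈ {8}; common: ∅.
  x = 10: f ≡ 0 at y ∈ {5, 9}; g ≡ 0 at y ∈ {9}; common: {9}.
Collecting: common zeros = {(7, 6), (10, 9)}, so the count is 2.
Comparison with the Bézout bound: 2 ≤ 2 = deg(f)·deg(g), as expected for curves with no common component (the bound is attained).


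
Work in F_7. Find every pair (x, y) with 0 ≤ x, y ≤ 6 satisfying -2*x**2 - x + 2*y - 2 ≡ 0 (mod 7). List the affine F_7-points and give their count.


Affine F_7-points: {(0, 1), (1, 6), (2, 6), (3, 1), (4, 5), (5, 4), (6, 5)}; count = 7.

For each of the 49 pairs (x, y) ∈ F_7², evaluate f(x, y) mod 7. Record the zeros.
  x = 0: [0↦5, 1↦0, 2↦2, 3↦4, 4↦6, 5↦1, 6↦3]  zeros at y ∈ {1}
  x = 1: [0↦2, 1↦4, 2↦6, 3↦1, 4↦3, 5↦5, 6↦0]  zeros at y ∈ {6}
  x = 2: [0↦2, 1↦4, 2↦6, 3↦1, 4↦3, 5↦5, 6↦0]  zeros at y ∈ {6}
  x = 3: [0↦5, 1↦0, 2↦2, 3↦4, 4↦6, 5↦1, 6↦3]  zeros at y ∈ {1}
  x = 4: [0↦4, 1↦6, 2↦1, 3↦3, 4↦5, 5↦0, 6↦2]  zeros at y ∈ {5}
  x = 5: [0↦6, 1↦1, 2↦3, 3↦5, 4↦0, 5↦2, 6↦4]  zeros at y ∈ {4}
  x = 6: [0↦4, 1↦6, 2↦1, 3↦3, 4↦5, 5↦0, 6↦2]  zeros at y ∈ {5}
Collecting zeros: affine points = {(0, 1), (1, 6), (2, 6), (3, 1), (4, 5), (5, 4), (6, 5)}.
Total count |C(F_7)_aff| = 7.


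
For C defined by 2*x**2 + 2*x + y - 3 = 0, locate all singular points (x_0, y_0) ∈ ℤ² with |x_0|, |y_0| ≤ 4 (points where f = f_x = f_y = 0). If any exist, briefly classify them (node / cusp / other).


No singular points in the scanned grid; C is smooth there.

Compute partial derivatives:
  f_x = 4*x + 2.
  f_y = 1.
f_y = 1 is a nonzero constant, so f_y never vanishes: no point (x, y) can satisfy f = f_x = f_y = 0. In particular no (x, y) ∈ {−4, ..., 4}² is singular; the curve is smooth.


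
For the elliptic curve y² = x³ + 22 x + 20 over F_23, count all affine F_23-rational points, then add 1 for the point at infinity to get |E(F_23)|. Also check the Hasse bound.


Affine points = {(2, 7), (2, 16), (5, 5), (5, 18), (6, 0), (8, 8), (8, 15), (9, 2), (9, 21), (11, 11), (11, 12), (14, 6), (14, 17), (16, 11), (16, 12), (19, 11), (19, 12)}; affine count = 17; |E(F_23)| = 18.

Discriminant check: Δ ∝ 4a³ + 27b² = 4·22³ + 27·20² = 4·10648 + 27·400 ≡ 9 (mod 23). Nonzero ⇒ E is nonsingular.
For each x ∈ F_23, compute rhs = x³ + 22·x + 20 mod 23, then count y ∈ F_23 with y² ≡ rhs.
  x = 0: rhs = 20, matching y values: none (0 points).
  x = 1: rhs = 20, matching y values: none (0 points).
  x = 2: rhs = 3, matching y values: 7, 16 (2 points).
  x = 3: rhs = 21, matching y values: none (0 points).
  x = 4: rhs = 11, matching y values: none (0 points).
  x = 5: rhs = 2, matching y values: 5, 18 (2 points).
  x = 6: rhs = 0, matching y values: 0 (1 points).
  x = 7: rhs = 11, matching y values: none (0 points).
  x = 8: rhs = 18, matching y values: 8, 15 (2 points).
  x = 9: rhs = 4, matching y values: 2, 21 (2 points).
  x = 10: rhs = 21, matching y values: none (0 points).
  x = 11: rhs = 6, matching y values: 11, 12 (2 points).
  x = 12: rhs = 11, matching y values: none (0 points).
  x = 13: rhs = 19, matching y values: none (0 points).
  x = 14: rhs = 13, matching y values: 6, 17 (2 points).
  x = 15: rhs = 22, matching y values: none (0 points).
  x = 16: rhs = 6, matching y values: 11, 12 (2 points).
  x = 17: rhs = 17, matching y values: none (0 points).
  x = 18: rhs = 15, matching y values: none (0 points).
  x = 19: rhs = 6, matching y values: 11, 12 (2 points).
  x = 20: rhs = 19, matching y values: none (0 points).
  x = 21: rhs = 14, matching y values: none (0 points).
  x = 22: rhs = 20, matching y values: none (0 points).
Total affine count: 17.
Full point count |E(F_23)| = 17 + 1 = 18.
Hasse bound: |18 − (23+1)| = |-6| = 6 ≤ 2√23 ≈ 9.5917 ✓.


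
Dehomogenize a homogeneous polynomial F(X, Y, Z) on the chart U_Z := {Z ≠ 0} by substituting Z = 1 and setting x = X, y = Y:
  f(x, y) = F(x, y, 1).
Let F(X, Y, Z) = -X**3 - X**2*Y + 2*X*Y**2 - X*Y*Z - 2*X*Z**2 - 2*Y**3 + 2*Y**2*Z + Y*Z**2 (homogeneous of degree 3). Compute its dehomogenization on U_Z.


f(x, y) = -x**3 - x**2*y + 2*x*y**2 - x*y - 2*x - 2*y**3 + 2*y**2 + y

On U_Z we set Z = 1. Each monomial c·X^i·Y^j·Z^k in F becomes c·x^i·y^j·1^k = c·x^i·y^j.
Substituting Z = 1: F(X, Y, 1) = -x**3 - x**2*y + 2*x*y**2 - x*y - 2*x - 2*y**3 + 2*y**2 + y.
Note: deg(f) ≤ deg(F) = 3; strict inequality happens when F is divisible by Z (lost terms).


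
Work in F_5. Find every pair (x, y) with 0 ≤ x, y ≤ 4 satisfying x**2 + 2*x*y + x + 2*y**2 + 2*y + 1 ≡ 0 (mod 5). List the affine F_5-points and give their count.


Affine F_5-points: {(0, 1), (0, 3), (2, 1), (3, 3)}; count = 4.

For each of the 25 pairs (x, y) ∈ F_5², evaluate f(x, y) mod 5. Record the zeros.
  x = 0: [0↦1, 1↦0, 2↦3, 3↦0, 4↦1]  zeros at y ∈ {1, 3}
  x = 1: [0↦3, 1↦4, 2↦4, 3↦3, 4↦1]  zeros at y ∈ ∅
  x = 2: [0↦2, 1↦0, 2↦2, 3↦3, 4↦3]  zeros at y ∈ {1}
  x = 3: [0↦3, 1↦3, 2↦2, 3↦0, 4↦2]  zeros at y ∈ {3}
  x = 4: [0↦1, 1↦3, 2↦4, 3↦4, 4↦3]  zeros at y ∈ ∅
Collecting zeros: affine points = {(0, 1), (0, 3), (2, 1), (3, 3)}.
Total count |C(F_5)_aff| = 4.


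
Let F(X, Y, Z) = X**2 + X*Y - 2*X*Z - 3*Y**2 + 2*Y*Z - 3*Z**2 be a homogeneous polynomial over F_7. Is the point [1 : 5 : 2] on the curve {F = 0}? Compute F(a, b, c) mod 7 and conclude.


F(1,5,2) ≡ 5 (mod 7); P is NOT on the curve.

Evaluate F(1, 5, 2) term-by-term (mod 7).
  X**2 ↦ 1·1·1·1 = 1
  X*Y ↦ 1·1·5·1 = 5
  -2*X*Z ↦ -2·1·1·2 = -4
  -3*Y**2 ↦ -3·1·25·1 = -75
  2*Y*Z ↦ 2·1·5·2 = 20
  -3*Z**2 ↦ -3·1·1·4 = -12
Sum: F(1, 5, 2) = (1) + (5) + (-4) + (-75) + (20) + (-12) = -65.
Reducing mod 7: -65 ≡ 5 (mod 7).
Since F(a, b, c) ≡ 5 ≠ 0 (mod 7), P does NOT lie on the curve.


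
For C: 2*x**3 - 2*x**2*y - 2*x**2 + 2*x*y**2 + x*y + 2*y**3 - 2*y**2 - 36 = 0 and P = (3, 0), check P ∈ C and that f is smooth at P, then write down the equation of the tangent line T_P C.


Tangent line at P: 42*x - 15*y - 126 = 0.

Step 1: f(3, 0) = 0, so P lies on C.
Step 2: partial derivatives
  f_x(x, y) = 6*x**2 - 4*x*y - 4*x + 2*y**2 + y, f_y(x, y) = -2*x**2 + 4*x*y + x + 6*y**2 - 4*y.
  f_x(P) = 42, f_y(P) = -15 (gradient nonzero, so P is smooth).
Step 3: tangent line at P: 42·(x − 3) + -15·(y − 0) = 0.
Expanding: 42*x - 15*y - 126 = 0.


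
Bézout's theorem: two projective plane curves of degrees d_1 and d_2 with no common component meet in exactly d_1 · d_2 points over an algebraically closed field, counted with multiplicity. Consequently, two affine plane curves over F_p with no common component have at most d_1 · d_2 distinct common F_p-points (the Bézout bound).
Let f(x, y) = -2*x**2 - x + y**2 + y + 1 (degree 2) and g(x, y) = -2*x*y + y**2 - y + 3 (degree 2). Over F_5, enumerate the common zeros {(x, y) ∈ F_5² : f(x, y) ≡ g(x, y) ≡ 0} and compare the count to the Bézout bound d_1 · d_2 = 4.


Common zeros: ∅; count = 0; Bézout bound = 4.

deg(f) = 2, deg(g) = 2, so Bézout bound = 4.
Scan x ∈ F_5. For each x, list the y ∈ F_5 with f(x, y) ≡ 0 and those with g(x, y) ≡ 0 (mod 5); the common zeros in that column are the intersection.
  x = 0: f ≡ 0 at y ∈ ∅; g ≡ 0 at y ∈ {2, 4}; common: ∅.
  x = 1: f ≡ 0 at y ∈ {1, 3}; g ≡ 0 at y ∈ ∅; common: ∅.
  x = 2: f ≡ 0 at y ∈ ∅; g ≡ 0 at y ∈ ∅; common: ∅.
  x = 3: f ≡ 0 at y ∈ {0, 4}; g ≡ 0 at y ∈ ∅; common: ∅.
  x = 4: f ≡ 0 at y ∈ {0, 4}; g ≡ 0 at y ∈ {1, 3}; common: ∅.
Collecting: common zeros = ∅, so the count is 0.
Comparison with the Bézout bound: 0 ≤ 4 = deg(f)·deg(g), as expected for curves with no common component (the affine F_5-count falls short of the bound because intersections may lie at infinity, over extension fields, or carry multiplicity).


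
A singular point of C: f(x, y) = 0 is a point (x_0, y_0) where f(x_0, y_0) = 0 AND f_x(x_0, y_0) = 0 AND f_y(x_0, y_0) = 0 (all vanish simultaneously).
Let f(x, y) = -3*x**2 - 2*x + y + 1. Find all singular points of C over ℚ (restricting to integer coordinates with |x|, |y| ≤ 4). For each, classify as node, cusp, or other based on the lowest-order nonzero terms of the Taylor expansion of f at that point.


No singular points in the scanned grid; C is smooth there.

Compute partial derivatives:
  f_x = -6*x - 2.
  f_y = 1.
f_y = 1 is a nonzero constant, so f_y never vanishes: no point (x, y) can satisfy f = f_x = f_y = 0. In particular no (x, y) ∈ {−4, ..., 4}² is singular; the curve is smooth.


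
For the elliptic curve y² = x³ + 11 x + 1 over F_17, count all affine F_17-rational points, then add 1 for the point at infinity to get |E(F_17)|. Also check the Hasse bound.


Affine points = {(0, 1), (0, 16), (1, 8), (1, 9), (7, 8), (7, 9), (9, 8), (9, 9), (11, 5), (11, 12), (12, 5), (12, 12), (14, 3), (14, 14)}; affine count = 14; |E(F_17)| = 15.

Discriminant check: Δ ∝ 4a³ + 27b² = 4·11³ + 27·1² = 4·1331 + 27·1 ≡ 13 (mod 17). Nonzero ⇒ E is nonsingular.
For each x ∈ F_17, compute rhs = x³ + 11·x + 1 mod 17, then count y ∈ F_17 with y² ≡ rhs.
  x = 0: rhs = 1, matching y values: 1, 16 (2 points).
  x = 1: rhs = 13, matching y values: 8, 9 (2 points).
  x = 2: rhs = 14, matching y values: none (0 points).
  x = 3: rhs = 10, matching y values: none (0 points).
  x = 4: rhs = 7, matching y values: none (0 points).
  x = 5: rhs = 11, matching y values: none (0 points).
  x = 6: rhs = 11, matching y values: none (0 points).
  x = 7: rhs = 13, matching y values: 8, 9 (2 points).
  x = 8: rhs = 6, matching y values: none (0 points).
  x = 9: rhs = 13, matching y values: 8, 9 (2 points).
  x = 10: rhs = 6, matching y values: none (0 points).
  x = 11: rhs = 8, matching y values: 5, 12 (2 points).
  x = 12: rhs = 8, matching y values: 5, 12 (2 points).
  x = 13: rhs = 12, matching y values: none (0 points).
  x = 14: rhs = 9, matching y values: 3, 14 (2 points).
  x = 15: rhs = 5, matching y values: none (0 points).
  x = 16: rhs = 6, matching y values: none (0 points).
Total affine count: 14.
Full point count |E(F_17)| = 14 + 1 = 15.
Hasse bound: |15 − (17+1)| = |-3| = 3 ≤ 2√17 ≈ 8.2462 ✓.


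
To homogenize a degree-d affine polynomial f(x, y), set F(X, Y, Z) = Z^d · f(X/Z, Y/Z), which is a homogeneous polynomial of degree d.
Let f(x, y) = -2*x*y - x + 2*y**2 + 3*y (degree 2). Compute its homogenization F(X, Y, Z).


F(X, Y, Z) = -2*X*Y - X*Z + 2*Y**2 + 3*Y*Z

deg(f) = 2.
Substitute x = X/Z, y = Y/Z into f, then multiply by Z^2.
  monomial -2·x^1·y^1 ↦ -2·X^1·Y^1·Z^0.
  monomial -1·x^1·y^0 ↦ -1·X^1·Y^0·Z^1.
  monomial 2·x^0·y^2 ↦ 2·X^0·Y^2·Z^0.
  monomial 3·x^0·y^1 ↦ 3·X^0·Y^1·Z^1.
Collecting: F(X, Y, Z) = -2*X*Y - X*Z + 2*Y**2 + 3*Y*Z.


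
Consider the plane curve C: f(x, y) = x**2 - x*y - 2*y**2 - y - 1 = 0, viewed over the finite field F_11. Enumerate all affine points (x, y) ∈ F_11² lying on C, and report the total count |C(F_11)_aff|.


Affine F_11-points: {(0, 2), (0, 3), (1, 0), (1, 10), (2, 2), (3, 3), (3, 6), (9, 7), (9, 10), (10, 0)}; count = 10.

For each of the 121 pairs (x, y) ∈ F_11², evaluate f(x, y) mod 11. Record the zeros.
  x = 0: [0↦10, 1↦7, 2↦0, 3↦0, 4↦7, 5↦10, 6↦9, 7↦4, 8↦6, 9↦4, 10↦9]  zeros at y ∈ {2, 3}
  x = 1: [0↦0, 1↦7, 2↦10, 3↦9, 4↦4, 5↦6, 6↦4, 7↦9, 8↦10, 9↦7, 10↦0]  zeros at y ∈ {0, 10}
  x = 2: [0↦3, 1↦9, 2↦0, 3↦9, 4↦3, 5↦4, 6↦1, 7↦5, 8↦5, 9↦1, 10↦4]  zeros at y ∈ {2}
  x = 3: [0↦8, 1↦2, 2↦3, 3↦0, 4↦4, 5↦4, 6↦0, 7↦3, 8↦2, 9↦8, 10↦10]  zeros at y ∈ {3, 6}
  x = 4: [0↦4, 1↦8, 2↦8, 3↦4, 4↦7, 5↦6, 6↦1, 7↦3, 8↦1, 9↦6, 10↦7]  zeros at y ∈ ∅
  x = 5: [0↦2, 1↦5, 2↦4, 3↦10, 4↦1, 5↦10, 6↦4, 7↦5, 8↦2, 9↦6, 10↦6]  zeros at y ∈ ∅
  x = 6: [0↦2, 1↦4, 2↦2, 3↦7, 4↦8, 5↦5, 6↦9, 7↦9, 8↦5, 9↦8, 10↦7]  zeros at y ∈ ∅
  x = 7: [0↦4, 1↦5, 2↦2, 3↦6, 4↦6, 5↦2, 6↦5, 7↦4, 8↦10, 9↦1, 10↦10]  zeros at y ∈ ∅
  x = 8: [0↦8, 1↦8, 2↦4, 3↦7, 4↦6, 5↦1, 6↦3, 7↦1, 8↦6, 9↦7, 10↦4]  zeros at y ∈ ∅
  x = 9: [0↦3, 1↦2, 2↦8, 3↦10, 4↦8, 5↦2, 6↦3, 7↦0, 8↦4, 9↦4, 10↦0]  zeros at y ∈ {7, 10}
  x = 10: [0↦0, 1↦9, 2↦3, 3↦4, 4↦1, 5↦5, 6↦5, 7↦1, 8↦4, 9↦3, 10↦9]  zeros at y ∈ {0}
Collecting zeros: affine points = {(0, 2), (0, 3), (1, 0), (1, 10), (2, 2), (3, 3), (3, 6), (9, 7), (9, 10), (10, 0)}.
Total count |C(F_11)_aff| = 10.


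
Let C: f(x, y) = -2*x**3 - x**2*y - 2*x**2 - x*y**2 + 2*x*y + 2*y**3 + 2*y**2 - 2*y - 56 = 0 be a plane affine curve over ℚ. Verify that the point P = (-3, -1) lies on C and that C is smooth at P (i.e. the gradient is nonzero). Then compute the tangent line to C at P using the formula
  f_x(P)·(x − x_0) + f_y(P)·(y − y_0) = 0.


Tangent line at P: -51*x - 21*y - 174 = 0.

Step 1: f(-3, -1) = 0, so P lies on C.
Step 2: partial derivatives
  f_x(x, y) = -6*x**2 - 2*x*y - 4*x - y**2 + 2*y, f_y(x, y) = -x**2 - 2*x*y + 2*x + 6*y**2 + 4*y - 2.
  f_x(P) = -51, f_y(P) = -21 (gradient nonzero, so P is smooth).
Step 3: tangent line at P: -51·(x − -3) + -21·(y − -1) = 0.
Expanding: -51*x - 21*y - 174 = 0.


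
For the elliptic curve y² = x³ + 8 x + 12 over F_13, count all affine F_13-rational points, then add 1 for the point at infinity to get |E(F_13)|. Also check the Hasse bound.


Affine points = {(0, 5), (0, 8), (2, 6), (2, 7), (4, 2), (4, 11), (6, 4), (6, 9), (8, 4), (8, 9), (10, 0), (11, 1), (11, 12), (12, 4), (12, 9)}; affine count = 15; |E(F_13)| = 16.

Discriminant check: Δ ∝ 4a³ + 27b² = 4·8³ + 27·12² = 4·512 + 27·144 ≡ 8 (mod 13). Nonzero ⇒ E is nonsingular.
For each x ∈ F_13, compute rhs = x³ + 8·x + 12 mod 13, then count y ∈ F_13 with y² ≡ rhs.
  x = 0: rhs = 12, matching y values: 5, 8 (2 points).
  x = 1: rhs = 8, matching y values: none (0 points).
  x = 2: rhs = 10, matching y values: 6, 7 (2 points).
  x = 3: rhs = 11, matching y values: none (0 points).
  x = 4: rhs = 4, matching y values: 2, 11 (2 points).
  x = 5: rhs = 8, matching y values: none (0 points).
  x = 6: rhs = 3, matching y values: 4, 9 (2 points).
  x = 7: rhs = 8, matching y values: none (0 points).
  x = 8: rhs = 3, matching y values: 4, 9 (2 points).
  x = 9: rhs = 7, matching y values: none (0 points).
  x = 10: rhs = 0, matching y values: 0 (1 points).
  x = 11: rhs = 1, matching y values: 1, 12 (2 points).
  x = 12: rhs = 3, matching y values: 4, 9 (2 points).
Total affine count: 15.
Full point count |E(F_13)| = 15 + 1 = 16.
Hasse bound: |16 − (13+1)| = |2| = 2 ≤ 2√13 ≈ 7.2111 ✓.


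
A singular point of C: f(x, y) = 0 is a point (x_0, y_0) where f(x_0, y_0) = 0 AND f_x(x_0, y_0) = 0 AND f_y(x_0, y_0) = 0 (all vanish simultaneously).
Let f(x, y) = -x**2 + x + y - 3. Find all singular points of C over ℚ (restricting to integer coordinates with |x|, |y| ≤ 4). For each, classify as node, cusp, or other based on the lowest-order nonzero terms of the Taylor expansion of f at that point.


No singular points in the scanned grid; C is smooth there.

Compute partial derivatives:
  f_x = 1 - 2*x.
  f_y = 1.
f_y = 1 is a nonzero constant, so f_y never vanishes: no point (x, y) can satisfy f = f_x = f_y = 0. In particular no (x, y) ∈ {−4, ..., 4}² is singular; the curve is smooth.


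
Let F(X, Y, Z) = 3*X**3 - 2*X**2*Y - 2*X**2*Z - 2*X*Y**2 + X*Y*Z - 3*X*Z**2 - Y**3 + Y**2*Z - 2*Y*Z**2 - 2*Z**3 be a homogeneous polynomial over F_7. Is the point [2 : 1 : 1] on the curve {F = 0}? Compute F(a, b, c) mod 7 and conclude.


F(2,1,1) ≡ 3 (mod 7); P is NOT on the curve.

Evaluate F(2, 1, 1) term-by-term (mod 7).
  3*X**3 ↦ 3·8·1·1 = 24
  -2*X**2*Y ↦ -2·4·1·1 = -8
  -2*X**2*Z ↦ -2·4·1·1 = -8
  -2*X*Y**2 ↦ -2·2·1·1 = -4
  X*Y*Z ↦ 1·2·1·1 = 2
  -3*X*Z**2 ↦ -3·2·1·1 = -6
  -Y**3 ↦ -1·1·1·1 = -1
  Y**2*Z ↦ 1·1·1·1 = 1
  -2*Y*Z**2 ↦ -2·1·1·1 = -2
  -2*Z**3 ↦ -2·1·1·1 = -2
Sum: F(2, 1, 1) = (24) + (-8) + (-8) + (-4) + (2) + (-6) + (-1) + (1) + (-2) + (-2) = -4.
Reducing mod 7: -4 ≡ 3 (mod 7).
Since F(a, b, c) ≡ 3 ≠ 0 (mod 7), P does NOT lie on the curve.


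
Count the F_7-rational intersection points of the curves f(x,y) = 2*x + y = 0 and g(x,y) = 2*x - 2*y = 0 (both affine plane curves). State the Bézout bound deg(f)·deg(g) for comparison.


Common zeros: {(0, 0)}; count = 1; Bézout bound = 1.

deg(f) = 1, deg(g) = 1, so Bézout bound = 1.
Scan x ∈ F_7. For each x, list the y ∈ F_7 with f(x, y) ≡ 0 and those with g(x, y) ≡ 0 (mod 7); the common zeros in that column are the intersection.
  x = 0: f ≡ 0 at y ∈ {0}; g ≡ 0 at y ∈ {0}; common: {0}.
  x = 1: f ≡ 0 at y ∈ {5}; g ≡ 0 at y ∈ {1}; common: ∅.
  x = 2: f ≡ 0 at y ∈ {3}; g ≡ 0 at y ∈ {2}; common: ∅.
  x = 3: f ≡ 0 at y ∈ {1}; g ≡ 0 at y ∈ {3}; common: ∅.
  x = 4: f ≡ 0 at y ∈ {6}; g ≡ 0 at y ∈ {4}; common: ∅.
  x = 5: f ≡ 0 at y ∈ {4}; g ≡ 0 at y ∈ {5}; common: ∅.
  x = 6: f ≡ 0 at y ∈ {2}; g ≡ 0 at y ∈ {6}; common: ∅.
Collecting: common zeros = {(0, 0)}, so the count is 1.
Comparison with the Bézout bound: 1 ≤ 1 = deg(f)·deg(g), as expected for curves with no common component (the bound is attained).


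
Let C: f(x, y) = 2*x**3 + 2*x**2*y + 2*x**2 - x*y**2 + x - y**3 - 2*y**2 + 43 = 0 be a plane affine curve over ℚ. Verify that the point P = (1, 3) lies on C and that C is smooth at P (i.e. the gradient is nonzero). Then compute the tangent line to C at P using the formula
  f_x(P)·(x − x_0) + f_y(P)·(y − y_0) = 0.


Tangent line at P: 14*x - 43*y + 115 = 0.

Step 1: f(1, 3) = 0, so P lies on C.
Step 2: partial derivatives
  f_x(x, y) = 6*x**2 + 4*x*y + 4*x - y**2 + 1, f_y(x, y) = 2*x**2 - 2*x*y - 3*y**2 - 4*y.
  f_x(P) = 14, f_y(P) = -43 (gradient nonzero, so P is smooth).
Step 3: tangent line at P: 14·(x − 1) + -43·(y − 3) = 0.
Expanding: 14*x - 43*y + 115 = 0.


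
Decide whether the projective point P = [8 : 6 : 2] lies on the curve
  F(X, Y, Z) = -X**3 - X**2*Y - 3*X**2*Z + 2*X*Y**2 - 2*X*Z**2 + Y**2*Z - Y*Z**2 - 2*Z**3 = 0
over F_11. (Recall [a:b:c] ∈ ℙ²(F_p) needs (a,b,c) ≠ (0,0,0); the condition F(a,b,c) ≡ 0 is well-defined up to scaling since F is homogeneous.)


F(8,6,2) ≡ 1 (mod 11); P is NOT on the curve.

Evaluate F(8, 6, 2) term-by-term (mod 11).
  -X**3 ↦ -1·512·1·1 = -512
  -X**2*Y ↦ -1·64·6·1 = -384
  -3*X**2*Z ↦ -3·64·1·2 = -384
  2*X*Y**2 ↦ 2·8·36·1 = 576
  -2*X*Z**2 ↦ -2·8·1·4 = -64
  Y**2*Z ↦ 1·1·36·2 = 72
  -Y*Z**2 ↦ -1·1·6·4 = -24
  -2*Z**3 ↦ -2·1·1·8 = -16
Sum: F(8, 6, 2) = (-512) + (-384) + (-384) + (576) + (-64) + (72) + (-24) + (-16) = -736.
Reducing mod 11: -736 ≡ 1 (mod 11).
Since F(a, b, c) ≡ 1 ≠ 0 (mod 11), P does NOT lie on the curve.


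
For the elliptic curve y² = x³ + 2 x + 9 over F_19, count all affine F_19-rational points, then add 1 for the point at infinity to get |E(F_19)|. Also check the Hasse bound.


Affine points = {(0, 3), (0, 16), (3, 2), (3, 17), (4, 9), (4, 10), (5, 7), (5, 12), (6, 3), (6, 16), (7, 9), (7, 10), (8, 9), (8, 10), (13, 3), (13, 16), (14, 8), (14, 11), (17, 4), (17, 15), (18, 5), (18, 14)}; affine count = 22; |E(F_19)| = 23.

Discriminant check: Δ ∝ 4a³ + 27b² = 4·2³ + 27·9² = 4·8 + 27·81 ≡ 15 (mod 19). Nonzero ⇒ E is nonsingular.
For each x ∈ F_19, compute rhs = x³ + 2·x + 9 mod 19, then count y ∈ F_19 with y² ≡ rhs.
  x = 0: rhs = 9, matching y values: 3, 16 (2 points).
  x = 1: rhs = 12, matching y values: none (0 points).
  x = 2: rhs = 2, matching y values: none (0 points).
  x = 3: rhs = 4, matching y values: 2, 17 (2 points).
  x = 4: rhs = 5, matching y values: 9, 10 (2 points).
  x = 5: rhs = 11, matching y values: 7, 12 (2 points).
  x = 6: rhs = 9, matching y values: 3, 16 (2 points).
  x = 7: rhs = 5, matching y values: 9, 10 (2 points).
  x = 8: rhs = 5, matching y values: 9, 10 (2 points).
  x = 9: rhs = 15, matching y values: none (0 points).
  x = 10: rhs = 3, matching y values: none (0 points).
  x = 11: rhs = 13, matching y values: none (0 points).
  x = 12: rhs = 13, matching y values: none (0 points).
  x = 13: rhs = 9, matching y values: 3, 16 (2 points).
  x = 14: rhs = 7, matching y values: 8, 11 (2 points).
  x = 15: rhs = 13, matching y values: none (0 points).
  x = 16: rhs = 14, matching y values: none (0 points).
  x = 17: rhs = 16, matching y values: 4, 15 (2 points).
  x = 18: rhs = 6, matching y values: 5, 14 (2 points).
Total affine count: 22.
Full point count |E(F_19)| = 22 + 1 = 23.
Hasse bound: |23 − (19+1)| = |3| = 3 ≤ 2√19 ≈ 8.7178 ✓.


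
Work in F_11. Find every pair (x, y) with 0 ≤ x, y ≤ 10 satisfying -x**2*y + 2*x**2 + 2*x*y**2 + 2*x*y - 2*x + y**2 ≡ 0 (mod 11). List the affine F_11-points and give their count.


Affine F_11-points: {(0, 0), (1, 0), (1, 7), (3, 3), (3, 10), (4, 2), (4, 5), (5, 10), (8, 3), (8, 5), (10, 1), (10, 7)}; count = 12.

For each of the 121 pairs (x, y) ∈ F_11², evaluate f(x, y) mod 11. Record the zeros.
  x = 0: [0↦0, 1↦1, 2↦4, 3↦9, 4↦5, 5↦3, 6↦3, 7↦5, 8↦9, 9↦4, 10↦1]  zeros at y ∈ {0}
  x = 1: [0↦0, 1↦4, 2↦3, 3↦8, 4↦8, 5↦3, 6↦4, 7↦0, 8↦2, 9↦10, 10↦2]  zeros at y ∈ {0, 7}
  x = 2: [0↦4, 1↦9, 2↦2, 3↦5, 4↦7, 5↦8, 6↦8, 7↦7, 8↦5, 9↦2, 10↦9]  zeros at y ∈ ∅
  x = 3: [0↦1, 1↦5, 2↦1, 3↦0, 4↦2, 5↦7, 6↦4, 7↦4, 8↦7, 9↦2, 10↦0]  zeros at y ∈ {3, 10}
  x = 4: [0↦2, 1↦3, 2↦0, 3↦4, 4↦4, 5↦0, 6↦3, 7↦2, 8↦8, 9↦10, 10↦8]  zeros at y ∈ {2, 5}
  x = 5: [0↦7, 1↦3, 2↦10, 3↦6, 4↦2, 5↦9, 6↦5, 7↦1, 8↦8, 9↦4, 10↦0]  zeros at y ∈ {10}
  x = 6: [0↦5, 1↦5, 2↦9, 3↦6, 4↦7, 5↦1, 6↦10, 7↦1, 8↦7, 9↦6, 10↦9]  zeros at y ∈ ∅
  x = 7: [0↦7, 1↦9, 2↦8, 3↦4, 4↦8, 5↦9, 6↦7, 7↦2, 8↦5, 9↦5, 10↦2]  zeros at y ∈ ∅
  x = 8: [0↦2, 1↦4, 2↦7, 3↦0, 4↦5, 5↦0, 6↦7, 7↦4, 8↦2, 9↦1, 10↦1]  zeros at y ∈ {3, 5}
  x = 9: [0↦1, 1↦1, 2↦6, 3↦5, 4↦9, 5↦7, 6↦10, 7↦7, 8↦9, 9↦5, 10↦6]  zeros at y ∈ ∅
  x = 10: [0↦4, 1↦0, 2↦5, 3↦8, 4↦9, 5↦8, 6↦5, 7↦0, 8↦4, 9↦6, 10↦6]  zeros at y ∈ {1, 7}
Collecting zeros: affine points = {(0, 0), (1, 0), (1, 7), (3, 3), (3, 10), (4, 2), (4, 5), (5, 10), (8, 3), (8, 5), (10, 1), (10, 7)}.
Total count |C(F_11)_aff| = 12.


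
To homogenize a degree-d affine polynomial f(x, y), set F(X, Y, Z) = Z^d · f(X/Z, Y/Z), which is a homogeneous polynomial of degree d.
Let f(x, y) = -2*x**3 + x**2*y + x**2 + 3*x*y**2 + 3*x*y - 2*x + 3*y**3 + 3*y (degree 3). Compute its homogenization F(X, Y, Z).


F(X, Y, Z) = -2*X**3 + X**2*Y + X**2*Z + 3*X*Y**2 + 3*X*Y*Z - 2*X*Z**2 + 3*Y**3 + 3*Y*Z**2

deg(f) = 3.
Substitute x = X/Z, y = Y/Z into f, then multiply by Z^3.
  monomial -2·x^3·y^0 ↦ -2·X^3·Y^0·Z^0.
  monomial 1·x^2·y^1 ↦ 1·X^2·Y^1·Z^0.
  monomial 1·x^2·y^0 ↦ 1·X^2·Y^0·Z^1.
  monomial 3·x^1·y^2 ↦ 3·X^1·Y^2·Z^0.
  monomial 3·x^1·y^1 ↦ 3·X^1·Y^1·Z^1.
  monomial -2·x^1·y^0 ↦ -2·X^1·Y^0·Z^2.
  monomial 3·x^0·y^3 ↦ 3·X^0·Y^3·Z^0.
  monomial 3·x^0·y^1 ↦ 3·X^0·Y^1·Z^2.
Collecting: F(X, Y, Z) = -2*X**3 + X**2*Y + X**2*Z + 3*X*Y**2 + 3*X*Y*Z - 2*X*Z**2 + 3*Y**3 + 3*Y*Z**2.


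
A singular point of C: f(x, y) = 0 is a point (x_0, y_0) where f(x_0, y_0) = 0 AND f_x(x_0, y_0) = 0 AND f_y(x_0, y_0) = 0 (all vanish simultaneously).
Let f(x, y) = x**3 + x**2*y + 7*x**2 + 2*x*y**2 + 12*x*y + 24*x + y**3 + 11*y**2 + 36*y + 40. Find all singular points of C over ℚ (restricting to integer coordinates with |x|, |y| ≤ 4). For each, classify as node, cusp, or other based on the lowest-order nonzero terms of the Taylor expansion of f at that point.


Singular points: {(-2, -2)}; classification: node.

Compute partial derivatives:
  f_x = 3*x**2 + 2*x*y + 14*x + 2*y**2 + 12*y + 24.
  f_y = x**2 + 4*x*y + 12*x + 3*y**2 + 22*y + 36.
Scan x_0 ∈ {−4, ..., 4}. For each x_0, f_y(x_0, y) is a polynomial in y; find its integer roots y ∈ {−4, ..., 4}, then test f_x and f at those candidates.
  x = -4: f_y(-4, y) = 3*y**2 + 6*y + 4; no integer root y with |y| ≤ 4.
  x = -3: f_y(-3, y) = 3*y**2 + 10*y + 9; no integer root y with |y| ≤ 4.
  x = -2: f_y(-2, y) = 3*y**2 + 14*y + 16; vanishes at y ∈ {-2}. (-2, -2): f_x = 0, f = 0 — SINGULAR.
  x = -1: f_y(-1, y) = 3*y**2 + 18*y + 25; no integer root y with |y| ≤ 4.
  x = 0: f_y(0, y) = 3*y**2 + 22*y + 36; no integer root y with |y| ≤ 4.
  x = 1: f_y(1, y) = 3*y**2 + 26*y + 49; no integer root y with |y| ≤ 4.
  x = 2: f_y(2, y) = 3*y**2 + 30*y + 64; no integer root y with |y| ≤ 4.
  x = 3: f_y(3, y) = 3*y**2 + 34*y + 81; no integer root y with |y| ≤ 4.
  x = 4: f_y(4, y) = 3*y**2 + 38*y + 100; no integer root y with |y| ≤ 4.
Only singular point on the grid: (-2, -2).
Classify: substitute x = -2 + u, y = -2 + v and expand: f = u**3 + u**2*v - u**2 + 2*u*v**2 + v**3 + v**2.
No constant or linear terms (consistent with a singular point). Quadratic part: -u**2 + v**2. Cubic part: u**3 + u**2*v + 2*u*v**2 + v**3.
The quadratic part v**2 - u**2 = (v − u)(v + u) splits into two distinct linear factors, so there are two distinct tangent lines y − -2 = ±(x − -2) — this is a node (ordinary double point).
Classification: node.


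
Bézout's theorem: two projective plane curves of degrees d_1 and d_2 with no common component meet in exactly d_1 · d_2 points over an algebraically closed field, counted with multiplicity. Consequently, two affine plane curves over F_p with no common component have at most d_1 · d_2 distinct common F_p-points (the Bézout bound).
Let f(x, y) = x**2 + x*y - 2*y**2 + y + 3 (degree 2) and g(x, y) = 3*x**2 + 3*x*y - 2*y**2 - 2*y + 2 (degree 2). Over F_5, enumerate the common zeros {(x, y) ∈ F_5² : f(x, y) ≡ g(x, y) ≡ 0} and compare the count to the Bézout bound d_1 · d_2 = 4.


Common zeros: ∅; count = 0; Bézout bound = 4.

deg(f) = 2, deg(g) = 2, so Bézout bound = 4.
Scan x ∈ F_5. For each x, list the y ∈ F_5 with f(x, y) ≡ 0 and those with g(x, y) ≡ 0 (mod 5); the common zeros in that column are the intersection.
  x = 0: f ≡ 0 at y ∈ {4}; g ≡ 0 at y ∈ {2}; common: ∅.
  x = 1: f ≡ 0 at y ∈ {2, 4}; g ≡ 0 at y ∈ {0, 3}; common: ∅.
  x = 2: f ≡ 0 at y ∈ {2}; g ≡ 0 at y ∈ ∅; common: ∅.
  x = 3: f ≡ 0 at y ∈ ∅; g ≡ 0 at y ∈ {2, 4}; common: ∅.
  x = 4: f ≡ 0 at y ∈ ∅; g ≡ 0 at y ∈ {0}; common: ∅.
Collecting: common zeros = ∅, so the count is 0.
Comparison with the Bézout bound: 0 ≤ 4 = deg(f)·deg(g), as expected for curves with no common component (the affine F_5-count falls short of the bound because intersections may lie at infinity, over extension fields, or carry multiplicity).


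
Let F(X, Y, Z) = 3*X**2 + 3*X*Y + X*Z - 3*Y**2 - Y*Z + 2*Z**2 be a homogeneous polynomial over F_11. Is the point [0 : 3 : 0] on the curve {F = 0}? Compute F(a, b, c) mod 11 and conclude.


F(0,3,0) ≡ 6 (mod 11); P is NOT on the curve.

Evaluate F(0, 3, 0) term-by-term (mod 11).
  3*X**2 ↦ 3·0·1·1 = 0
  3*X*Y ↦ 3·0·3·1 = 0
  X*Z ↦ 1·0·1·0 = 0
  -3*Y**2 ↦ -3·1·9·1 = -27
  -Y*Z ↦ -1·1·3·0 = 0
  2*Z**2 ↦ 2·1·1·0 = 0
Sum: F(0, 3, 0) = (0) + (0) + (0) + (-27) + (0) + (0) = -27.
Reducing mod 11: -27 ≡ 6 (mod 11).
Since F(a, b, c) ≡ 6 ≠ 0 (mod 11), P does NOT lie on the curve.


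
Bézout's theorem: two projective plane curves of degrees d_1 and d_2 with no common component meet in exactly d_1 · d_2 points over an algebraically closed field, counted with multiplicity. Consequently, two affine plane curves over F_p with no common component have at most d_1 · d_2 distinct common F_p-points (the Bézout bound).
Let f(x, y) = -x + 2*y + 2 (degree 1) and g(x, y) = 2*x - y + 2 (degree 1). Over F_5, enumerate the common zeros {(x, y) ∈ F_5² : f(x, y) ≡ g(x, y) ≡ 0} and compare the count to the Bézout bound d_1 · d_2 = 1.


Common zeros: {(3, 3)}; count = 1; Bézout bound = 1.

deg(f) = 1, deg(g) = 1, so Bézout bound = 1.
Scan x ∈ F_5. For each x, list the y ∈ F_5 with f(x, y) ≡ 0 and those with g(x, y) ≡ 0 (mod 5); the common zeros in that column are the intersection.
  x = 0: f ≡ 0 at y ∈ {4}; g ≡ 0 at y ∈ {2}; common: ∅.
  x = 1: f ≡ 0 at y ∈ {2}; g ≡ 0 at y ∈ {4}; common: ∅.
  x = 2: f ≡ 0 at y ∈ {0}; g ≡ 0 at y ∈ {1}; common: ∅.
  x = 3: f ≡ 0 at y ∈ {3}; g ≡ 0 at y ∈ {3}; common: {3}.
  x = 4: f ≡ 0 at y ∈ {1}; g ≡ 0 at y ∈ {0}; common: ∅.
Collecting: common zeros = {(3, 3)}, so the count is 1.
Comparison with the Bézout bound: 1 ≤ 1 = deg(f)·deg(g), as expected for curves with no common component (the bound is attained).


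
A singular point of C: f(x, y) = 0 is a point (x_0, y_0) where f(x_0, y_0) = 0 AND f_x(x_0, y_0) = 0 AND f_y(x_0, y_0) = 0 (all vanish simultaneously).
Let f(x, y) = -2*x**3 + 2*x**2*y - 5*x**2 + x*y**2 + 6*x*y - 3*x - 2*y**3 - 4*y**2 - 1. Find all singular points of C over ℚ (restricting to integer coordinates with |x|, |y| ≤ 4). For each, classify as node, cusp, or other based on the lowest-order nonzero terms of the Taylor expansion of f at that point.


Singular points: {(-1, -1)}; classification: node.

Compute partial derivatives:
  f_x = -6*x**2 + 4*x*y - 10*x + y**2 + 6*y - 3.
  f_y = 2*x**2 + 2*x*y + 6*x - 6*y**2 - 8*y.
Scan x_0 ∈ {−4, ..., 4}. For each x_0, f_y(x_0, y) is a polynomial in y; find its integer roots y ∈ {−4, ..., 4}, then test f_x and f at those candidates.
  x = -4: f_y(-4, y) = -6*y**2 - 16*y + 8; no integer root y with |y| ≤ 4.
  x = -3: f_y(-3, y) = -6*y**2 - 14*y; vanishes at y ∈ {0}. (-3, 0): f_x = -27 ≠ 0.
  x = -2: f_y(-2, y) = -6*y**2 - 12*y - 4; no integer root y with |y| ≤ 4.
  x = -1: f_y(-1, y) = -6*y**2 - 10*y - 4; vanishes at y ∈ {-1}. (-1, -1): f_x = 0, f = 0 — SINGULAR.
  x = 0: f_y(0, y) = -6*y**2 - 8*y; vanishes at y ∈ {0}. (0, 0): f_x = -3 ≠ 0.
  x = 1: f_y(1, y) = -6*y**2 - 6*y + 8; no integer root y with |y| ≤ 4.
  x = 2: f_y(2, y) = -6*y**2 - 4*y + 20; no integer root y with |y| ≤ 4.
  x = 3: f_y(3, y) = -6*y**2 - 2*y + 36; no integer root y with |y| ≤ 4.
  x = 4: f_y(4, y) = 56 - 6*y**2; no integer root y with |y| ≤ 4.
Only singular point on the grid: (-1, -1).
Classify: substitute x = -1 + u, y = -1 + v and expand: f = -2*u**3 + 2*u**2*v - u**2 + u*v**2 - 2*v**3 + v**2.
No constant or linear terms (consistent with a singular point). Quadratic part: -u**2 + v**2. Cubic part: -2*u**3 + 2*u**2*v + u*v**2 - 2*v**3.
The quadratic part v**2 - u**2 = (v − u)(v + u) splits into two distinct linear factors, so there are two distinct tangent lines y − -1 = ±(x − -1) — this is a node (ordinary double point).
Classification: node.


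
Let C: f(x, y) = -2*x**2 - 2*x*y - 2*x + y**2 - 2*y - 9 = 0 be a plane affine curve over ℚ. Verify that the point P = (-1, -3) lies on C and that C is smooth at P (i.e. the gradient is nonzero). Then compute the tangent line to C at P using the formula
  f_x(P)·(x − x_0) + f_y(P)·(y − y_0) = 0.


Tangent line at P: 8*x - 6*y - 10 = 0.

Step 1: f(-1, -3) = 0, so P lies on C.
Step 2: partial derivatives
  f_x(x, y) = -4*x - 2*y - 2, f_y(x, y) = -2*x + 2*y - 2.
  f_x(P) = 8, f_y(P) = -6 (gradient nonzero, so P is smooth).
Step 3: tangent line at P: 8·(x − -1) + -6·(y − -3) = 0.
Expanding: 8*x - 6*y - 10 = 0.


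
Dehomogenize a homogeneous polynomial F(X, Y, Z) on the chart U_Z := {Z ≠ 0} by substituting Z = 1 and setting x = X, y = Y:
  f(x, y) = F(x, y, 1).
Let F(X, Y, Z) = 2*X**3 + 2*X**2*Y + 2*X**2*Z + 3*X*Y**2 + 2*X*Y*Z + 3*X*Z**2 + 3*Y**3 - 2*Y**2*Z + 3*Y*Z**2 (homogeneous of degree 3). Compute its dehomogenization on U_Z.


f(x, y) = 2*x**3 + 2*x**2*y + 2*x**2 + 3*x*y**2 + 2*x*y + 3*x + 3*y**3 - 2*y**2 + 3*y

On U_Z we set Z = 1. Each monomial c·X^i·Y^j·Z^k in F becomes c·x^i·y^j·1^k = c·x^i·y^j.
Substituting Z = 1: F(X, Y, 1) = 2*x**3 + 2*x**2*y + 2*x**2 + 3*x*y**2 + 2*x*y + 3*x + 3*y**3 - 2*y**2 + 3*y.
Note: deg(f) ≤ deg(F) = 3; strict inequality happens when F is divisible by Z (lost terms).


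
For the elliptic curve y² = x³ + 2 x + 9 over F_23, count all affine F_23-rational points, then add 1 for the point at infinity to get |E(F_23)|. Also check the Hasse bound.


Affine points = {(0, 3), (0, 20), (1, 9), (1, 14), (4, 9), (4, 14), (5, 11), (5, 12), (8, 10), (8, 13), (12, 6), (12, 17), (13, 1), (13, 22), (18, 9), (18, 14), (19, 11), (19, 12), (22, 11), (22, 12)}; affine count = 20; |E(F_23)| = 21.

Discriminant check: Δ ∝ 4a³ + 27b² = 4·2³ + 27·9² = 4·8 + 27·81 ≡ 11 (mod 23). Nonzero ⇒ E is nonsingular.
For each x ∈ F_23, compute rhs = x³ + 2·x + 9 mod 23, then count y ∈ F_23 with y² ≡ rhs.
  x = 0: rhs = 9, matching y values: 3, 20 (2 points).
  x = 1: rhs = 12, matching y values: 9, 14 (2 points).
  x = 2: rhs = 21, matching y values: none (0 points).
  x = 3: rhs = 19, matching y values: none (0 points).
  x = 4: rhs = 12, matching y values: 9, 14 (2 points).
  x = 5: rhs = 6, matching y values: 11, 12 (2 points).
  x = 6: rhs = 7, matching y values: none (0 points).
  x = 7: rhs = 21, matching y values: none (0 points).
  x = 8: rhs = 8, matching y values: 10, 13 (2 points).
  x = 9: rhs = 20, matching y values: none (0 points).
  x = 10: rhs = 17, matching y values: none (0 points).
  x = 11: rhs = 5, matching y values: none (0 points).
  x = 12: rhs = 13, matching y values: 6, 17 (2 points).
  x = 13: rhs = 1, matching y values: 1, 22 (2 points).
  x = 14: rhs = 21, matching y values: none (0 points).
  x = 15: rhs = 10, matching y values: none (0 points).
  x = 16: rhs = 20, matching y values: none (0 points).
  x = 17: rhs = 11, matching y values: none (0 points).
  x = 18: rhs = 12, matching y values: 9, 14 (2 points).
  x = 19: rhs = 6, matching y values: 11, 12 (2 points).
  x = 20: rhs = 22, matching y values: none (0 points).
  x = 21: rhs = 20, matching y values: none (0 points).
  x = 22: rhs = 6, matching y values: 11, 12 (2 points).
Total affine count: 20.
Full point count |E(F_23)| = 20 + 1 = 21.
Hasse bound: |21 − (23+1)| = |-3| = 3 ≤ 2√23 ≈ 9.5917 ✓.


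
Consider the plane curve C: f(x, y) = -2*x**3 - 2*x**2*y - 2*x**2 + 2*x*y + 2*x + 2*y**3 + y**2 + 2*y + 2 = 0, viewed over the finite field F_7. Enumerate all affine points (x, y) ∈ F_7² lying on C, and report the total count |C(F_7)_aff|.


Affine F_7-points: {(0, 1), (0, 4), (0, 5), (1, 0), (3, 5), (5, 5), (6, 0)}; count = 7.

For each of the 49 pairs (x, y) ∈ F_7², evaluate f(x, y) mod 7. Record the zeros.
  x = 0: [0↦2, 1↦0, 2↦5, 3↦1, 4↦0, 5↦0, 6↦6]  zeros at y ∈ {1, 4, 5}
  x = 1: [0↦0, 1↦5, 2↦3, 3↦6, 4↦5, 5↦5, 6↦4]  zeros at y ∈ {0}
  x = 2: [0↦3, 1↦4, 2↦5, 3↦4, 4↦6, 5↦2, 6↦4]  zeros at y ∈ ∅
  x = 3: [0↦6, 1↦6, 2↦6, 3↦4, 4↦5, 5↦0, 6↦1]  zeros at y ∈ {5}
  x = 4: [0↦4, 1↦6, 2↦1, 3↦1, 4↦4, 5↦1, 6↦4]  zeros at y ∈ ∅
  x = 5: [0↦6, 1↦6, 2↦6, 3↦4, 4↦5, 5↦0, 6↦1]  zeros at y ∈ {5}
  x = 6: [0↦0, 1↦1, 2↦2, 3↦1, 4↦3, 5↦6, 6↦1]  zeros at y ∈ {0}
Collecting zeros: affine points = {(0, 1), (0, 4), (0, 5), (1, 0), (3, 5), (5, 5), (6, 0)}.
Total count |C(F_7)_aff| = 7.
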